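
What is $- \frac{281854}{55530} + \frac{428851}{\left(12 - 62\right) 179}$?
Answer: $- \frac{2633668933}{49699350} \approx -52.992$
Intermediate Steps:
$- \frac{281854}{55530} + \frac{428851}{\left(12 - 62\right) 179} = \left(-281854\right) \frac{1}{55530} + \frac{428851}{\left(-50\right) 179} = - \frac{140927}{27765} + \frac{428851}{-8950} = - \frac{140927}{27765} + 428851 \left(- \frac{1}{8950}\right) = - \frac{140927}{27765} - \frac{428851}{8950} = - \frac{2633668933}{49699350}$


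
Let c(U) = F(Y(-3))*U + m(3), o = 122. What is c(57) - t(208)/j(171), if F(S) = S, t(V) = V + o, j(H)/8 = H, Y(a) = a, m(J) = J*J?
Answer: -36991/228 ≈ -162.24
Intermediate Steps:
m(J) = J²
j(H) = 8*H
t(V) = 122 + V (t(V) = V + 122 = 122 + V)
c(U) = 9 - 3*U (c(U) = -3*U + 3² = -3*U + 9 = 9 - 3*U)
c(57) - t(208)/j(171) = (9 - 3*57) - (122 + 208)/(8*171) = (9 - 171) - 330/1368 = -162 - 330/1368 = -162 - 1*55/228 = -162 - 55/228 = -36991/228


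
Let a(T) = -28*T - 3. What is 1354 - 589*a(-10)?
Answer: -161799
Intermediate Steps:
a(T) = -3 - 28*T
1354 - 589*a(-10) = 1354 - 589*(-3 - 28*(-10)) = 1354 - 589*(-3 + 280) = 1354 - 589*277 = 1354 - 163153 = -161799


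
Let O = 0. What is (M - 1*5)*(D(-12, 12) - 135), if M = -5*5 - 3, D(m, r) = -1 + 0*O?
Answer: 4488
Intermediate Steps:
D(m, r) = -1 (D(m, r) = -1 + 0*0 = -1 + 0 = -1)
M = -28 (M = -25 - 3 = -28)
(M - 1*5)*(D(-12, 12) - 135) = (-28 - 1*5)*(-1 - 135) = (-28 - 5)*(-136) = -33*(-136) = 4488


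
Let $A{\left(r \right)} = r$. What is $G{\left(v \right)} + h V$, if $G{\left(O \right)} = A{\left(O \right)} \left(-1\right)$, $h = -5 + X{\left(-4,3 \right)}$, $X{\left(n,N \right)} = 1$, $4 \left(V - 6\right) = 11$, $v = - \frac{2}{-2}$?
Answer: $-36$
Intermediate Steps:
$v = 1$ ($v = \left(-2\right) \left(- \frac{1}{2}\right) = 1$)
$V = \frac{35}{4}$ ($V = 6 + \frac{1}{4} \cdot 11 = 6 + \frac{11}{4} = \frac{35}{4} \approx 8.75$)
$h = -4$ ($h = -5 + 1 = -4$)
$G{\left(O \right)} = - O$ ($G{\left(O \right)} = O \left(-1\right) = - O$)
$G{\left(v \right)} + h V = \left(-1\right) 1 - 35 = -1 - 35 = -36$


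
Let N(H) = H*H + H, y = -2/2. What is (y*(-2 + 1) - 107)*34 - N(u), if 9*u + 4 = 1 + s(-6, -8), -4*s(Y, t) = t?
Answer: -291916/81 ≈ -3603.9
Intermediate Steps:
y = -1 (y = -2*1/2 = -1)
s(Y, t) = -t/4
u = -1/9 (u = -4/9 + (1 - 1/4*(-8))/9 = -4/9 + (1 + 2)/9 = -4/9 + (1/9)*3 = -4/9 + 1/3 = -1/9 ≈ -0.11111)
N(H) = H + H**2 (N(H) = H**2 + H = H + H**2)
(y*(-2 + 1) - 107)*34 - N(u) = (-(-2 + 1) - 107)*34 - (-1)*(1 - 1/9)/9 = (-1*(-1) - 107)*34 - (-1)*8/(9*9) = (1 - 107)*34 - 1*(-8/81) = -106*34 + 8/81 = -3604 + 8/81 = -291916/81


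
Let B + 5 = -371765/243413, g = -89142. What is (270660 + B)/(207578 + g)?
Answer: 32940286875/14414431034 ≈ 2.2852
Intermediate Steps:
B = -1588830/243413 (B = -5 - 371765/243413 = -1588830/243413 ≈ -6.5273)
(270660 + B)/(207578 + g) = (270660 - 1588830/243413)/(207578 - 89142) = (65880573750/243413)/118436 = (65880573750/243413)*(1/118436) = 32940286875/14414431034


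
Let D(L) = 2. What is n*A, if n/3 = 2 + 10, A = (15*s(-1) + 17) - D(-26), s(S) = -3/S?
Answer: 2160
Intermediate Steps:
A = 60 (A = (15*(-3/(-1)) + 17) - 1*2 = (15*(-3*(-1)) + 17) - 2 = (15*3 + 17) - 2 = (45 + 17) - 2 = 62 - 2 = 60)
n = 36 (n = 3*(2 + 10) = 3*12 = 36)
n*A = 36*60 = 2160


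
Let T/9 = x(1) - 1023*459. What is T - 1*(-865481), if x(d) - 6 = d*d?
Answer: -3360469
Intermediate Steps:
x(d) = 6 + d² (x(d) = 6 + d*d = 6 + d²)
T = -4225950 (T = 9*((6 + 1²) - 1023*459) = 9*((6 + 1) - 469557) = 9*(7 - 469557) = 9*(-469550) = -4225950)
T - 1*(-865481) = -4225950 - 1*(-865481) = -4225950 + 865481 = -3360469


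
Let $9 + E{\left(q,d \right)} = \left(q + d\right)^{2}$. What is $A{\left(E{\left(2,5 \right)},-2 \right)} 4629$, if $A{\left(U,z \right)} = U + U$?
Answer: $370320$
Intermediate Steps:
$E{\left(q,d \right)} = -9 + \left(d + q\right)^{2}$ ($E{\left(q,d \right)} = -9 + \left(q + d\right)^{2} = -9 + \left(d + q\right)^{2}$)
$A{\left(U,z \right)} = 2 U$
$A{\left(E{\left(2,5 \right)},-2 \right)} 4629 = 2 \left(-9 + \left(5 + 2\right)^{2}\right) 4629 = 2 \left(-9 + 7^{2}\right) 4629 = 2 \left(-9 + 49\right) 4629 = 2 \cdot 40 \cdot 4629 = 80 \cdot 4629 = 370320$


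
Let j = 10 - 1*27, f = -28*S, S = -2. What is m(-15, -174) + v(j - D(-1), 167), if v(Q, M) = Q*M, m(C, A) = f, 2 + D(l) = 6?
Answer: -3451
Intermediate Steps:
D(l) = 4 (D(l) = -2 + 6 = 4)
f = 56 (f = -28*(-2) = 56)
m(C, A) = 56
j = -17 (j = 10 - 27 = -17)
v(Q, M) = M*Q
m(-15, -174) + v(j - D(-1), 167) = 56 + 167*(-17 - 1*4) = 56 + 167*(-17 - 4) = 56 + 167*(-21) = 56 - 3507 = -3451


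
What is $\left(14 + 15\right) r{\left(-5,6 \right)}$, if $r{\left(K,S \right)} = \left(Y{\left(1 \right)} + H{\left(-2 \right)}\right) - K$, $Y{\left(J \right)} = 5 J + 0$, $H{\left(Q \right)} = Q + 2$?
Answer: $290$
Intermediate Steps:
$H{\left(Q \right)} = 2 + Q$
$Y{\left(J \right)} = 5 J$
$r{\left(K,S \right)} = 5 - K$ ($r{\left(K,S \right)} = \left(5 \cdot 1 + \left(2 - 2\right)\right) - K = \left(5 + 0\right) - K = 5 - K$)
$\left(14 + 15\right) r{\left(-5,6 \right)} = \left(14 + 15\right) \left(5 - -5\right) = 29 \left(5 + 5\right) = 29 \cdot 10 = 290$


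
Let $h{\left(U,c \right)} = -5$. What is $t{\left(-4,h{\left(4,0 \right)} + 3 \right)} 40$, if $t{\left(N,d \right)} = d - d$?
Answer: $0$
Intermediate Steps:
$t{\left(N,d \right)} = 0$
$t{\left(-4,h{\left(4,0 \right)} + 3 \right)} 40 = 0 \cdot 40 = 0$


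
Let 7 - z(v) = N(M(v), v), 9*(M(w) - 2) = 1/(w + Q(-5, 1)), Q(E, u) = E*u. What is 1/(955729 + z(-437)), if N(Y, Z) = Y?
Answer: 3978/3801909853 ≈ 1.0463e-6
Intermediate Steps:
M(w) = 2 + 1/(9*(-5 + w)) (M(w) = 2 + 1/(9*(w - 5*1)) = 2 + 1/(9*(w - 5)) = 2 + 1/(9*(-5 + w)))
z(v) = 7 - (-89 + 18*v)/(9*(-5 + v))
1/(955729 + z(-437)) = 1/(955729 + (-226 + 45*(-437))/(9*(-5 - 437))) = 1/(955729 + (1/9)*(-226 - 19665)/(-442)) = 1/(955729 + (1/9)*(-1/442)*(-19891)) = 1/(955729 + 19891/3978) = 1/(3801909853/3978) = 3978/3801909853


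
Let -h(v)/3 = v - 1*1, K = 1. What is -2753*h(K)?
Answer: 0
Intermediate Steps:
h(v) = 3 - 3*v (h(v) = -3*(v - 1*1) = -3*(v - 1) = -3*(-1 + v) = 3 - 3*v)
-2753*h(K) = -2753*(3 - 3*1) = -2753*(3 - 3) = -2753*0 = 0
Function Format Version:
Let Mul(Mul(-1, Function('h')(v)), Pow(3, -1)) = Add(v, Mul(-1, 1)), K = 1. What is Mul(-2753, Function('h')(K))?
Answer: 0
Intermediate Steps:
Function('h')(v) = Add(3, Mul(-3, v)) (Function('h')(v) = Mul(-3, Add(v, Mul(-1, 1))) = Mul(-3, Add(v, -1)) = Mul(-3, Add(-1, v)) = Add(3, Mul(-3, v)))
Mul(-2753, Function('h')(K)) = Mul(-2753, Add(3, Mul(-3, 1))) = Mul(-2753, Add(3, -3)) = Mul(-2753, 0) = 0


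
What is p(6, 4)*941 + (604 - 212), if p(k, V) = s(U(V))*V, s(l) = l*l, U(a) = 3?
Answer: 34268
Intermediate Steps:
s(l) = l**2
p(k, V) = 9*V (p(k, V) = 3**2*V = 9*V)
p(6, 4)*941 + (604 - 212) = (9*4)*941 + (604 - 212) = 36*941 + 392 = 33876 + 392 = 34268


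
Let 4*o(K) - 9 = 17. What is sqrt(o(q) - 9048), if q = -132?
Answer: 13*I*sqrt(214)/2 ≈ 95.087*I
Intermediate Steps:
o(K) = 13/2 (o(K) = 9/4 + (1/4)*17 = 9/4 + 17/4 = 13/2)
sqrt(o(q) - 9048) = sqrt(13/2 - 9048) = sqrt(-18083/2) = 13*I*sqrt(214)/2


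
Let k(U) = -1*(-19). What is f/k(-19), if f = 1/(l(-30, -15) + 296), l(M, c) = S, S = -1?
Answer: 1/5605 ≈ 0.00017841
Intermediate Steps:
k(U) = 19
l(M, c) = -1
f = 1/295 (f = 1/(-1 + 296) = 1/295 ≈ 0.0033898)
f/k(-19) = (1/295)/19 = (1/295)*(1/19) = 1/5605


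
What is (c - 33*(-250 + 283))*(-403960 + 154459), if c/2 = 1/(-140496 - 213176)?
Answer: 48047506621905/176836 ≈ 2.7171e+8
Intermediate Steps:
c = -1/176836 (c = 2/(-140496 - 213176) = 2/(-353672) = 2*(-1/353672) = -1/176836 ≈ -5.6550e-6)
(c - 33*(-250 + 283))*(-403960 + 154459) = (-1/176836 - 33*(-250 + 283))*(-403960 + 154459) = (-1/176836 - 33*33)*(-249501) = (-1/176836 - 1089)*(-249501) = -192574405/176836*(-249501) = 48047506621905/176836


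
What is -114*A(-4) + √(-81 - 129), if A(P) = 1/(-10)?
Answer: 57/5 + I*√210 ≈ 11.4 + 14.491*I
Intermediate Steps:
A(P) = -⅒
-114*A(-4) + √(-81 - 129) = -114*(-⅒) + √(-81 - 129) = 57/5 + √(-210) = 57/5 + I*√210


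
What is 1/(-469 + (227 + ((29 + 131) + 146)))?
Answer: 1/64 ≈ 0.015625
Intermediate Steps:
1/(-469 + (227 + ((29 + 131) + 146))) = 1/(-469 + (227 + (160 + 146))) = 1/(-469 + (227 + 306)) = 1/(-469 + 533) = 1/64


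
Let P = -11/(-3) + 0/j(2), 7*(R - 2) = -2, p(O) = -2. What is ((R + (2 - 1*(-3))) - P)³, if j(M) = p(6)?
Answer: 262144/9261 ≈ 28.306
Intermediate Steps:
R = 12/7 (R = 2 + (⅐)*(-2) = 2 - 2/7 = 12/7 ≈ 1.7143)
j(M) = -2
P = 11/3 (P = -11/(-3) + 0/(-2) = -11*(-⅓) + 0*(-½) = 11/3 + 0 = 11/3 ≈ 3.6667)
((R + (2 - 1*(-3))) - P)³ = ((12/7 + (2 - 1*(-3))) - 1*11/3)³ = ((12/7 + (2 + 3)) - 11/3)³ = ((12/7 + 5) - 11/3)³ = (47/7 - 11/3)³ = (64/21)³ = 262144/9261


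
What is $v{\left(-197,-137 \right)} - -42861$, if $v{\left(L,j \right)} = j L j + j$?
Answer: $-3654769$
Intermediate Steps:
$v{\left(L,j \right)} = j + L j^{2}$ ($v{\left(L,j \right)} = L j j + j = L j^{2} + j = j + L j^{2}$)
$v{\left(-197,-137 \right)} - -42861 = - 137 \left(1 - -26989\right) - -42861 = - 137 \left(1 + 26989\right) + 42861 = \left(-137\right) 26990 + 42861 = -3697630 + 42861 = -3654769$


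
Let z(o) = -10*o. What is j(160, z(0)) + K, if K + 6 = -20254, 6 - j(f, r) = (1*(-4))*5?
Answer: -20234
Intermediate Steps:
j(f, r) = 26 (j(f, r) = 6 - 1*(-4)*5 = 6 - (-4)*5 = 6 - 1*(-20) = 6 + 20 = 26)
K = -20260 (K = -6 - 20254 = -20260)
j(160, z(0)) + K = 26 - 20260 = -20234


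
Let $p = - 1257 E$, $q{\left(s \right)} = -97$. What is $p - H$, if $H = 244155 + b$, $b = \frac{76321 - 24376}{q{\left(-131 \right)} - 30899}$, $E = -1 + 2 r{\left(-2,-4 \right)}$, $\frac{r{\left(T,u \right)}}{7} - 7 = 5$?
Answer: $- \frac{4691475253}{10332} \approx -4.5407 \cdot 10^{5}$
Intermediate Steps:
$r{\left(T,u \right)} = 84$ ($r{\left(T,u \right)} = 49 + 7 \cdot 5 = 49 + 35 = 84$)
$E = 167$ ($E = -1 + 2 \cdot 84 = -1 + 168 = 167$)
$p = -209919$ ($p = \left(-1257\right) 167 = -209919$)
$b = - \frac{17315}{10332}$ ($b = \frac{76321 - 24376}{-97 - 30899} = \frac{51945}{-30996} = 51945 \left(- \frac{1}{30996}\right) = - \frac{17315}{10332} \approx -1.6759$)
$H = \frac{2522592145}{10332}$ ($H = 244155 - \frac{17315}{10332} = \frac{2522592145}{10332} \approx 2.4415 \cdot 10^{5}$)
$p - H = -209919 - \frac{2522592145}{10332} = - \frac{4691475253}{10332}$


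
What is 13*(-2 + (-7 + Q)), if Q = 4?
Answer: -65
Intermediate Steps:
13*(-2 + (-7 + Q)) = 13*(-2 + (-7 + 4)) = 13*(-2 - 3) = 13*(-5) = -65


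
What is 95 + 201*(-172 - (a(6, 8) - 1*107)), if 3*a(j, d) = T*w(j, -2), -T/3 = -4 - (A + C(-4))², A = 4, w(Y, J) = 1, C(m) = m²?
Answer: -94174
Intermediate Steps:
T = 1212 (T = -3*(-4 - (4 + (-4)²)²) = -3*(-4 - (4 + 16)²) = -3*(-4 - 1*20²) = -3*(-4 - 1*400) = -3*(-4 - 400) = -3*(-404) = 1212)
a(j, d) = 404 (a(j, d) = (1212*1)/3 = (⅓)*1212 = 404)
95 + 201*(-172 - (a(6, 8) - 1*107)) = 95 + 201*(-172 - (404 - 1*107)) = 95 + 201*(-172 - (404 - 107)) = 95 + 201*(-172 - 1*297) = 95 + 201*(-172 - 297) = 95 + 201*(-469) = 95 - 94269 = -94174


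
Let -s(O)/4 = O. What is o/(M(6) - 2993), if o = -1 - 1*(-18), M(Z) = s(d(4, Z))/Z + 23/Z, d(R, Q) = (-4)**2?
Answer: -102/17999 ≈ -0.0056670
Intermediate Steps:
d(R, Q) = 16
s(O) = -4*O
M(Z) = -41/Z (M(Z) = (-4*16)/Z + 23/Z = -64/Z + 23/Z = -41/Z)
o = 17 (o = -1 + 18 = 17)
o/(M(6) - 2993) = 17/(-41/6 - 2993) = 17/(-17999/6) = 17*(-6/17999) = -102/17999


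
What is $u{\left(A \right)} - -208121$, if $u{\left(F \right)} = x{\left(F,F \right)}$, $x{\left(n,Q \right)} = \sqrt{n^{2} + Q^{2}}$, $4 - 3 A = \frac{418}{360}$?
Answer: $208121 + \frac{511 \sqrt{2}}{540} \approx 2.0812 \cdot 10^{5}$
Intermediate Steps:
$A = \frac{511}{540}$ ($A = \frac{4}{3} - \frac{418 \cdot \frac{1}{360}}{3} = \frac{4}{3} - \frac{209}{540} = \frac{511}{540} \approx 0.9463$)
$x{\left(n,Q \right)} = \sqrt{Q^{2} + n^{2}}$
$u{\left(F \right)} = \sqrt{2} \sqrt{F^{2}}$ ($u{\left(F \right)} = \sqrt{F^{2} + F^{2}} = \sqrt{2 F^{2}} = \sqrt{2} \sqrt{F^{2}}$)
$u{\left(A \right)} - -208121 = \sqrt{2} \sqrt{\left(\frac{511}{540}\right)^{2}} - -208121 = \sqrt{2} \sqrt{\frac{261121}{291600}} + 208121 = \sqrt{2} \cdot \frac{511}{540} + 208121 = \frac{511 \sqrt{2}}{540} + 208121 = 208121 + \frac{511 \sqrt{2}}{540}$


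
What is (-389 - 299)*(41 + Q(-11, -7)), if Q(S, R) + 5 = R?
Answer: -19952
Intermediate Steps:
Q(S, R) = -5 + R
(-389 - 299)*(41 + Q(-11, -7)) = (-389 - 299)*(41 + (-5 - 7)) = -688*(41 - 12) = -688*29 = -19952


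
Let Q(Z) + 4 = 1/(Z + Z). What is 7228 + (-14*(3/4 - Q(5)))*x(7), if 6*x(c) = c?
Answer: 143041/20 ≈ 7152.0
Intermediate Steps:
x(c) = c/6
Q(Z) = -4 + 1/(2*Z) (Q(Z) = -4 + 1/(Z + Z) = -4 + 1/(2*Z))
7228 + (-14*(3/4 - Q(5)))*x(7) = 7228 + (-14*(3/4 - (-4 + (½)/5)))*((⅙)*7) = 7228 - 14*(3*(¼) - (-4 + (½)*(⅕)))*(7/6) = 7228 - 14*(¾ - (-4 + ⅒))*(7/6) = 7228 - 14*(¾ - 1*(-39/10))*(7/6) = 7228 - 14*(¾ + 39/10)*(7/6) = 7228 - 14*93/20*(7/6) = 7228 - 651/10*7/6 = 7228 - 1519/20 = 143041/20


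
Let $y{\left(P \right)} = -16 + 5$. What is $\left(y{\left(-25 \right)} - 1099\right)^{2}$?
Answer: $1232100$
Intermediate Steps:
$y{\left(P \right)} = -11$
$\left(y{\left(-25 \right)} - 1099\right)^{2} = \left(-11 - 1099\right)^{2} = \left(-1110\right)^{2} = 1232100$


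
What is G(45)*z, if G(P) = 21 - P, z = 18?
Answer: -432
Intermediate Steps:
G(45)*z = (21 - 1*45)*18 = (21 - 45)*18 = -24*18 = -432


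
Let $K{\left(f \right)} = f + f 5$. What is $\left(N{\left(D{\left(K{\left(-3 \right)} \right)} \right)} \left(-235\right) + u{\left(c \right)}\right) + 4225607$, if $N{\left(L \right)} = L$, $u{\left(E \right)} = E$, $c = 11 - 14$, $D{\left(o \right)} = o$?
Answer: $4229834$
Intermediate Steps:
$K{\left(f \right)} = 6 f$ ($K{\left(f \right)} = f + 5 f = 6 f$)
$c = -3$
$\left(N{\left(D{\left(K{\left(-3 \right)} \right)} \right)} \left(-235\right) + u{\left(c \right)}\right) + 4225607 = \left(6 \left(-3\right) \left(-235\right) - 3\right) + 4225607 = \left(\left(-18\right) \left(-235\right) - 3\right) + 4225607 = \left(4230 - 3\right) + 4225607 = 4227 + 4225607 = 4229834$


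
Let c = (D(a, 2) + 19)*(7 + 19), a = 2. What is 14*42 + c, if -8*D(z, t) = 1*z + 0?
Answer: 2151/2 ≈ 1075.5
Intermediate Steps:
D(z, t) = -z/8 (D(z, t) = -(1*z + 0)/8 = -(z + 0)/8 = -z/8)
c = 975/2 (c = (-⅛*2 + 19)*(7 + 19) = (-¼ + 19)*26 = (75/4)*26 = 975/2 ≈ 487.50)
14*42 + c = 14*42 + 975/2 = 588 + 975/2 = 2151/2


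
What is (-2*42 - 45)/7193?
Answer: -129/7193 ≈ -0.017934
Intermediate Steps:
(-2*42 - 45)/7193 = (-84 - 45)*(1/7193) = -129*1/7193 = -129/7193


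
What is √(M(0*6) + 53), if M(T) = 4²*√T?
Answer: √53 ≈ 7.2801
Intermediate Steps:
M(T) = 16*√T
√(M(0*6) + 53) = √(16*√(0*6) + 53) = √(16*√0 + 53) = √(16*0 + 53) = √(0 + 53) = √53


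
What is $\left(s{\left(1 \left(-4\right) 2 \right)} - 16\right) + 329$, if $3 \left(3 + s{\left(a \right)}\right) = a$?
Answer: $\frac{922}{3} \approx 307.33$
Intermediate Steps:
$s{\left(a \right)} = -3 + \frac{a}{3}$
$\left(s{\left(1 \left(-4\right) 2 \right)} - 16\right) + 329 = \left(\left(-3 + \frac{1 \left(-4\right) 2}{3}\right) - 16\right) + 329 = \left(\left(-3 + \frac{\left(-4\right) 2}{3}\right) - 16\right) + 329 = \left(\left(-3 + \frac{1}{3} \left(-8\right)\right) - 16\right) + 329 = \left(\left(-3 - \frac{8}{3}\right) - 16\right) + 329 = \left(- \frac{17}{3} - 16\right) + 329 = - \frac{65}{3} + 329 = \frac{922}{3}$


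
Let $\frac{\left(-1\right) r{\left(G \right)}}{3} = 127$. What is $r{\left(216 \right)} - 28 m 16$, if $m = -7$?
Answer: $2755$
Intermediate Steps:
$r{\left(G \right)} = -381$ ($r{\left(G \right)} = \left(-3\right) 127 = -381$)
$r{\left(216 \right)} - 28 m 16 = -381 - 28 \left(-7\right) 16 = -381 - \left(-196\right) 16 = -381 - -3136 = -381 + 3136 = 2755$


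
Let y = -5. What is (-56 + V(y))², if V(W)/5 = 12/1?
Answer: 16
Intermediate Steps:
V(W) = 60 (V(W) = 5*(12/1) = 5*(12*1) = 5*12 = 60)
(-56 + V(y))² = (-56 + 60)² = 4² = 16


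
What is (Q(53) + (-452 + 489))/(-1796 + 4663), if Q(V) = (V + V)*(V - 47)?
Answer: 673/2867 ≈ 0.23474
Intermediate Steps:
Q(V) = 2*V*(-47 + V) (Q(V) = (2*V)*(-47 + V) = 2*V*(-47 + V))
(Q(53) + (-452 + 489))/(-1796 + 4663) = (2*53*(-47 + 53) + (-452 + 489))/(-1796 + 4663) = (2*53*6 + 37)/2867 = (636 + 37)*(1/2867) = 673*(1/2867) = 673/2867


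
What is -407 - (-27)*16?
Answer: 25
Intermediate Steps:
-407 - (-27)*16 = -407 - 1*(-432) = -407 + 432 = 25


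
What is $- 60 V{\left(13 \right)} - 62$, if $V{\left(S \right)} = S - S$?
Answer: $-62$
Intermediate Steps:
$V{\left(S \right)} = 0$
$- 60 V{\left(13 \right)} - 62 = \left(-60\right) 0 - 62 = 0 - 62 = -62$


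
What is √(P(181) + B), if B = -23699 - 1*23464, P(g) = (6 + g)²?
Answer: I*√12194 ≈ 110.43*I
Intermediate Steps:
B = -47163 (B = -23699 - 23464 = -47163)
√(P(181) + B) = √((6 + 181)² - 47163) = √(187² - 47163) = √(34969 - 47163) = √(-12194) = I*√12194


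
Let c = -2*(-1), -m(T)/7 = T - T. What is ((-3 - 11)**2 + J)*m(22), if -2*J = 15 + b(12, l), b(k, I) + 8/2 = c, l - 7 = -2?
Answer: 0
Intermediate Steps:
m(T) = 0 (m(T) = -7*(T - T) = -7*0 = 0)
c = 2
l = 5 (l = 7 - 2 = 5)
b(k, I) = -2 (b(k, I) = -4 + 2 = -2)
J = -13/2 (J = -(15 - 2)/2 = -1/2*13 = -13/2 ≈ -6.5000)
((-3 - 11)**2 + J)*m(22) = ((-3 - 11)**2 - 13/2)*0 = ((-14)**2 - 13/2)*0 = (196 - 13/2)*0 = (379/2)*0 = 0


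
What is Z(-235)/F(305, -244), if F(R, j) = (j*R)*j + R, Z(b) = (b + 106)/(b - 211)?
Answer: 129/8098818110 ≈ 1.5928e-8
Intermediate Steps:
Z(b) = (106 + b)/(-211 + b)
F(R, j) = R + R*j² (F(R, j) = (R*j)*j + R = R*j² + R = R + R*j²)
Z(-235)/F(305, -244) = ((106 - 235)/(-211 - 235))/((305*(1 + (-244)²))) = (-129/(-446))/((305*(1 + 59536))) = (-1/446*(-129))/((305*59537)) = (129/446)/18158785 = (129/446)*(1/18158785) = 129/8098818110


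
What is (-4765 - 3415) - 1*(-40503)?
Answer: 32323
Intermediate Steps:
(-4765 - 3415) - 1*(-40503) = -8180 + 40503 = 32323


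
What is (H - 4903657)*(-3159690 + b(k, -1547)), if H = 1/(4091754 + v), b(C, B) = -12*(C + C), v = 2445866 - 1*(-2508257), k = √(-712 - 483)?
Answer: 140157143765911701720/9045877 + 1064589073732512*I*√1195/9045877 ≈ 1.5494e+13 + 4.0683e+9*I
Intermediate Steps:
k = I*√1195 (k = √(-1195) = I*√1195 ≈ 34.569*I)
v = 4954123 (v = 2445866 + 2508257 = 4954123)
b(C, B) = -24*C
H = 1/9045877 (H = 1/(4091754 + 4954123) = 1/9045877 ≈ 1.1055e-7)
(H - 4903657)*(-3159690 + b(k, -1547)) = (1/9045877 - 4903657)*(-3159690 - 24*I*√1195) = -44357878072188*(-3159690 - 24*I*√1195)/9045877 = 140157143765911701720/9045877 + 1064589073732512*I*√1195/9045877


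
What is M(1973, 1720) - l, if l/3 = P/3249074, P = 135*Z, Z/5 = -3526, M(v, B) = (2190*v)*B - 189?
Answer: 12073390378499382/1624537 ≈ 7.4319e+9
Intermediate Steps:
M(v, B) = -189 + 2190*B*v (M(v, B) = 2190*B*v - 189 = -189 + 2190*B*v)
Z = -17630 (Z = 5*(-3526) = -17630)
P = -2380050 (P = 135*(-17630) = -2380050)
l = -3570075/1624537 (l = 3*(-2380050/3249074) = 3*(-2380050*1/3249074) = 3*(-1190025/1624537) = -3570075/1624537 ≈ -2.1976)
M(1973, 1720) - l = (-189 + 2190*1720*1973) - 1*(-3570075/1624537) = (-189 + 7431896400) + 3570075/1624537 = 7431896211 + 3570075/1624537 = 12073390378499382/1624537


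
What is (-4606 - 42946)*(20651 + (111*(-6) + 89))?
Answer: -954558848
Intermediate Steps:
(-4606 - 42946)*(20651 + (111*(-6) + 89)) = -47552*(20651 + (-666 + 89)) = -47552*(20651 - 577) = -47552*20074 = -954558848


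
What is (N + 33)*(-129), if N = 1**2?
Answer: -4386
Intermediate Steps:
N = 1
(N + 33)*(-129) = (1 + 33)*(-129) = 34*(-129) = -4386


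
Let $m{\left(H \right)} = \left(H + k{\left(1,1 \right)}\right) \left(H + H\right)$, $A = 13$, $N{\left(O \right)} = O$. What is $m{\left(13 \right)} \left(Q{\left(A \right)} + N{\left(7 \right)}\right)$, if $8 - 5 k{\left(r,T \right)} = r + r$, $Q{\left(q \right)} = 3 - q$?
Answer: $- \frac{5538}{5} \approx -1107.6$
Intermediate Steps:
$k{\left(r,T \right)} = \frac{8}{5} - \frac{2 r}{5}$ ($k{\left(r,T \right)} = \frac{8}{5} - \frac{r + r}{5} = \frac{8}{5} - \frac{2 r}{5}$)
$m{\left(H \right)} = 2 H \left(\frac{6}{5} + H\right)$ ($m{\left(H \right)} = \left(H + \left(\frac{8}{5} - \frac{2}{5}\right)\right) \left(H + H\right) = \left(H + \left(\frac{8}{5} - \frac{2}{5}\right)\right) 2 H = \left(H + \frac{6}{5}\right) 2 H = \left(\frac{6}{5} + H\right) 2 H = 2 H \left(\frac{6}{5} + H\right)$)
$m{\left(13 \right)} \left(Q{\left(A \right)} + N{\left(7 \right)}\right) = \frac{2}{5} \cdot 13 \left(6 + 5 \cdot 13\right) \left(\left(3 - 13\right) + 7\right) = \frac{2}{5} \cdot 13 \left(6 + 65\right) \left(\left(3 - 13\right) + 7\right) = \frac{2}{5} \cdot 13 \cdot 71 \left(-10 + 7\right) = \frac{1846}{5} \left(-3\right) = - \frac{5538}{5}$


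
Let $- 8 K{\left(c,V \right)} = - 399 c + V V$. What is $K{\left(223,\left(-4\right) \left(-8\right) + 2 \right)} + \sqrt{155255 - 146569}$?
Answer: $\frac{87821}{8} + \sqrt{8686} \approx 11071.0$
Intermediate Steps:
$K{\left(c,V \right)} = - \frac{V^{2}}{8} + \frac{399 c}{8}$ ($K{\left(c,V \right)} = - \frac{- 399 c + V V}{8} = - \frac{- 399 c + V^{2}}{8} = - \frac{V^{2} - 399 c}{8} = - \frac{V^{2}}{8} + \frac{399 c}{8}$)
$K{\left(223,\left(-4\right) \left(-8\right) + 2 \right)} + \sqrt{155255 - 146569} = \left(- \frac{\left(\left(-4\right) \left(-8\right) + 2\right)^{2}}{8} + \frac{399}{8} \cdot 223\right) + \sqrt{155255 - 146569} = \left(- \frac{\left(32 + 2\right)^{2}}{8} + \frac{88977}{8}\right) + \sqrt{8686} = \left(- \frac{34^{2}}{8} + \frac{88977}{8}\right) + \sqrt{8686} = \left(\left(- \frac{1}{8}\right) 1156 + \frac{88977}{8}\right) + \sqrt{8686} = \left(- \frac{289}{2} + \frac{88977}{8}\right) + \sqrt{8686} = \frac{87821}{8} + \sqrt{8686}$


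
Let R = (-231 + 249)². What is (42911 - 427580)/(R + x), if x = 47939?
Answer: -384669/48263 ≈ -7.9703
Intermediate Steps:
R = 324 (R = 18² = 324)
(42911 - 427580)/(R + x) = (42911 - 427580)/(324 + 47939) = -384669/48263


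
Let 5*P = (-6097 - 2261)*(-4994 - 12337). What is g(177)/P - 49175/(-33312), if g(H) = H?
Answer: 131910205005/89357896544 ≈ 1.4762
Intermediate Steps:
P = 144852498/5 (P = ((-6097 - 2261)*(-4994 - 12337))/5 = (-8358*(-17331))/5 = (⅕)*144852498 = 144852498/5 ≈ 2.8970e+7)
g(177)/P - 49175/(-33312) = 177/(144852498/5) - 49175/(-33312) = 177*(5/144852498) - 49175*(-1/33312) = 295/48284166 + 49175/33312 = 131910205005/89357896544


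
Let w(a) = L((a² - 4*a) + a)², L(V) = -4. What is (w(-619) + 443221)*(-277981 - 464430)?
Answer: -329064024407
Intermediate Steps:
w(a) = 16 (w(a) = (-4)² = 16)
(w(-619) + 443221)*(-277981 - 464430) = (16 + 443221)*(-277981 - 464430) = 443237*(-742411) = -329064024407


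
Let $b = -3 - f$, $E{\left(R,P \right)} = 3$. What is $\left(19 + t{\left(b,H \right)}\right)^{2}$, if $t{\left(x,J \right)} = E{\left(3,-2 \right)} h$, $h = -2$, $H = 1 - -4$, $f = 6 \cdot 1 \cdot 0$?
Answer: $169$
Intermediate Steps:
$f = 0$ ($f = 6 \cdot 0 = 0$)
$H = 5$ ($H = 1 + 4 = 5$)
$b = -3$ ($b = -3 - 0 = -3 + 0 = -3$)
$t{\left(x,J \right)} = -6$ ($t{\left(x,J \right)} = 3 \left(-2\right) = -6$)
$\left(19 + t{\left(b,H \right)}\right)^{2} = \left(19 - 6\right)^{2} = 13^{2} = 169$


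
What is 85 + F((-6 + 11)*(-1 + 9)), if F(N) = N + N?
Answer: 165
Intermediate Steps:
F(N) = 2*N
85 + F((-6 + 11)*(-1 + 9)) = 85 + 2*((-6 + 11)*(-1 + 9)) = 85 + 2*(5*8) = 85 + 2*40 = 85 + 80 = 165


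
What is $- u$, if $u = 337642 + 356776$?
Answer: $-694418$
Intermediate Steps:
$u = 694418$
$- u = \left(-1\right) 694418 = -694418$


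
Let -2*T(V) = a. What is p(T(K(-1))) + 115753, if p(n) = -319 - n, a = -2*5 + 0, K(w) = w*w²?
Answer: 115429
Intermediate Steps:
K(w) = w³
a = -10 (a = -10 + 0 = -10)
T(V) = 5 (T(V) = -½*(-10) = 5)
p(T(K(-1))) + 115753 = (-319 - 1*5) + 115753 = (-319 - 5) + 115753 = -324 + 115753 = 115429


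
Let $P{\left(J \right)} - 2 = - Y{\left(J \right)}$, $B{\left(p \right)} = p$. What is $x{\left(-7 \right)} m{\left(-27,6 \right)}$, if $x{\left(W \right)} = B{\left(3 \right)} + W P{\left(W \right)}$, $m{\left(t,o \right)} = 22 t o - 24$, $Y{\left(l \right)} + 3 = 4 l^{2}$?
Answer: $-4807920$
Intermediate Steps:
$Y{\left(l \right)} = -3 + 4 l^{2}$
$P{\left(J \right)} = 5 - 4 J^{2}$ ($P{\left(J \right)} = 2 - \left(-3 + 4 J^{2}\right) = 5 - 4 J^{2}$)
$m{\left(t,o \right)} = -24 + 22 o t$ ($m{\left(t,o \right)} = 22 o t - 24 = -24 + 22 o t$)
$x{\left(W \right)} = 3 + W \left(5 - 4 W^{2}\right)$
$x{\left(-7 \right)} m{\left(-27,6 \right)} = \left(3 - - 7 \left(-5 + 4 \left(-7\right)^{2}\right)\right) \left(-24 + 22 \cdot 6 \left(-27\right)\right) = \left(3 - - 7 \left(-5 + 4 \cdot 49\right)\right) \left(-24 - 3564\right) = \left(3 - - 7 \left(-5 + 196\right)\right) \left(-3588\right) = \left(3 - \left(-7\right) 191\right) \left(-3588\right) = \left(3 + 1337\right) \left(-3588\right) = 1340 \left(-3588\right) = -4807920$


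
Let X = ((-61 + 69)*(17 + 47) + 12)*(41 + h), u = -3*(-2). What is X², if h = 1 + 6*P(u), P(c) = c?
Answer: 1670520384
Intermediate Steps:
u = 6
h = 37 (h = 1 + 6*6 = 1 + 36 = 37)
X = 40872 (X = ((-61 + 69)*(17 + 47) + 12)*(41 + 37) = (8*64 + 12)*78 = (512 + 12)*78 = 524*78 = 40872)
X² = 40872² = 1670520384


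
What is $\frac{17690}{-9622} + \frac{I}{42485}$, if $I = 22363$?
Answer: $- \frac{268191432}{204395335} \approx -1.3121$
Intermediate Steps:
$\frac{17690}{-9622} + \frac{I}{42485} = \frac{17690}{-9622} + \frac{22363}{42485} = 17690 \left(- \frac{1}{9622}\right) + 22363 \cdot \frac{1}{42485} = - \frac{8845}{4811} + \frac{22363}{42485} = - \frac{268191432}{204395335}$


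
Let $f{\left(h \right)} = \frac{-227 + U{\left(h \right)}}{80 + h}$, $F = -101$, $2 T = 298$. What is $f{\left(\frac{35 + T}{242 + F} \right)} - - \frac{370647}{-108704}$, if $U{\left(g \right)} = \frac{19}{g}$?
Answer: $- \frac{43155040899}{7165550272} \approx -6.0226$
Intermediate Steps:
$T = 149$ ($T = \frac{1}{2} \cdot 298 = 149$)
$f{\left(h \right)} = \frac{-227 + \frac{19}{h}}{80 + h}$
$f{\left(\frac{35 + T}{242 + F} \right)} - - \frac{370647}{-108704} = \frac{19 - 227 \frac{35 + 149}{242 - 101}}{\frac{35 + 149}{242 - 101} \left(80 + \frac{35 + 149}{242 - 101}\right)} - - \frac{370647}{-108704} = \frac{19 - 227 \cdot \frac{184}{141}}{\frac{184}{141} \left(80 + \frac{184}{141}\right)} - \left(-370647\right) \left(- \frac{1}{108704}\right) = \frac{19 - 227 \cdot 184 \cdot \frac{1}{141}}{184 \cdot \frac{1}{141} \left(80 + 184 \cdot \frac{1}{141}\right)} - \frac{370647}{108704} = \frac{19 - \frac{41768}{141}}{\frac{184}{141} \left(80 + \frac{184}{141}\right)} - \frac{370647}{108704} = \frac{141 \left(19 - \frac{41768}{141}\right)}{184 \cdot \frac{11464}{141}} - \frac{370647}{108704} = \frac{141}{184} \cdot \frac{141}{11464} \left(- \frac{39089}{141}\right) - \frac{370647}{108704} = - \frac{5511549}{2109376} - \frac{370647}{108704} = - \frac{43155040899}{7165550272}$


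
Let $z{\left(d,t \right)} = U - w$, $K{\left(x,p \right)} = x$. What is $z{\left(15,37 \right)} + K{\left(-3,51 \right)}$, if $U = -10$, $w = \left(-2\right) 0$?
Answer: $-13$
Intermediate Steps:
$w = 0$
$z{\left(d,t \right)} = -10$ ($z{\left(d,t \right)} = -10 - 0 = -10 + 0 = -10$)
$z{\left(15,37 \right)} + K{\left(-3,51 \right)} = -10 - 3 = -13$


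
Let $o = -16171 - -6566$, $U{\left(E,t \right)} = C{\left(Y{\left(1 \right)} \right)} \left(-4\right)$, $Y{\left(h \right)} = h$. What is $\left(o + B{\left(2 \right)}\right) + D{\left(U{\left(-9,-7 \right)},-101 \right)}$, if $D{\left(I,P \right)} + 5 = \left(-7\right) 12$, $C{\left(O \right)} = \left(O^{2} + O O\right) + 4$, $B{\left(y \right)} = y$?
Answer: $-9692$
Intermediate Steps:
$C{\left(O \right)} = 4 + 2 O^{2}$ ($C{\left(O \right)} = \left(O^{2} + O^{2}\right) + 4 = 2 O^{2} + 4 = 4 + 2 O^{2}$)
$U{\left(E,t \right)} = -24$ ($U{\left(E,t \right)} = \left(4 + 2 \cdot 1^{2}\right) \left(-4\right) = \left(4 + 2 \cdot 1\right) \left(-4\right) = \left(4 + 2\right) \left(-4\right) = 6 \left(-4\right) = -24$)
$o = -9605$ ($o = -16171 + 6566 = -9605$)
$D{\left(I,P \right)} = -89$ ($D{\left(I,P \right)} = -5 - 84 = -89$)
$\left(o + B{\left(2 \right)}\right) + D{\left(U{\left(-9,-7 \right)},-101 \right)} = \left(-9605 + 2\right) - 89 = -9603 - 89 = -9692$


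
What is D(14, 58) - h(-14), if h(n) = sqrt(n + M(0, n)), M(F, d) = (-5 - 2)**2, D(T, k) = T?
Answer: 14 - sqrt(35) ≈ 8.0839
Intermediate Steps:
M(F, d) = 49 (M(F, d) = (-7)**2 = 49)
h(n) = sqrt(49 + n) (h(n) = sqrt(n + 49) = sqrt(49 + n))
D(14, 58) - h(-14) = 14 - sqrt(49 - 14) = 14 - sqrt(35)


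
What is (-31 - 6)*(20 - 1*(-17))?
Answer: -1369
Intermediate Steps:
(-31 - 6)*(20 - 1*(-17)) = -37*(20 + 17) = -37*37 = -1369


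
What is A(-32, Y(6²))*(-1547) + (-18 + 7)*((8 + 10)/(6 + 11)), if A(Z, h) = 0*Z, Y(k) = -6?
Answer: -198/17 ≈ -11.647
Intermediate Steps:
A(Z, h) = 0
A(-32, Y(6²))*(-1547) + (-18 + 7)*((8 + 10)/(6 + 11)) = 0*(-1547) + (-18 + 7)*((8 + 10)/(6 + 11)) = 0 - 198/17 = -198/17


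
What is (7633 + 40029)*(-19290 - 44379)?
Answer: -3034591878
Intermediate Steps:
(7633 + 40029)*(-19290 - 44379) = 47662*(-63669) = -3034591878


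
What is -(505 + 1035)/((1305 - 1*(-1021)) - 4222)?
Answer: 385/474 ≈ 0.81224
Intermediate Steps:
-(505 + 1035)/((1305 - 1*(-1021)) - 4222) = -1540/((1305 + 1021) - 4222) = -1540/(2326 - 4222) = -1540/(-1896) = -1540*(-1)/1896 = -1*(-385/474) = 385/474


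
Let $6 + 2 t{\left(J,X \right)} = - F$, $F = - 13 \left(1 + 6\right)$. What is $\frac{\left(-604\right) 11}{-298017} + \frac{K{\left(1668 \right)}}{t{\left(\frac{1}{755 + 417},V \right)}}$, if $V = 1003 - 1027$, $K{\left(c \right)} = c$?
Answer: $\frac{994749452}{25331445} \approx 39.269$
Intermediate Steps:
$F = -91$ ($F = \left(-13\right) 7 = -91$)
$V = -24$
$t{\left(J,X \right)} = \frac{85}{2}$ ($t{\left(J,X \right)} = -3 + \frac{\left(-1\right) \left(-91\right)}{2} = -3 + \frac{1}{2} \cdot 91 = -3 + \frac{91}{2} = \frac{85}{2}$)
$\frac{\left(-604\right) 11}{-298017} + \frac{K{\left(1668 \right)}}{t{\left(\frac{1}{755 + 417},V \right)}} = \frac{\left(-604\right) 11}{-298017} + \frac{1668}{\frac{85}{2}} = \left(-6644\right) \left(- \frac{1}{298017}\right) + 1668 \cdot \frac{2}{85} = \frac{6644}{298017} + \frac{3336}{85} = \frac{994749452}{25331445}$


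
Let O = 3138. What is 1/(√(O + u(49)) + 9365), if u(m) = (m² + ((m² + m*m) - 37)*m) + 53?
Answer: 9365/87464148 - √239077/87464148 ≈ 0.00010148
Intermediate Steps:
u(m) = 53 + m² + m*(-37 + 2*m²) (u(m) = (m² + ((m² + m²) - 37)*m) + 53 = (m² + (2*m² - 37)*m) + 53 = (m² + (-37 + 2*m²)*m) + 53 = (m² + m*(-37 + 2*m²)) + 53 = 53 + m² + m*(-37 + 2*m²))
1/(√(O + u(49)) + 9365) = 1/(√(3138 + (53 + 49² - 37*49 + 2*49³)) + 9365) = 1/(√(3138 + (53 + 2401 - 1813 + 2*117649)) + 9365) = 1/(√(3138 + (53 + 2401 - 1813 + 235298)) + 9365) = 1/(√(3138 + 235939) + 9365) = 1/(√239077 + 9365) = 1/(9365 + √239077)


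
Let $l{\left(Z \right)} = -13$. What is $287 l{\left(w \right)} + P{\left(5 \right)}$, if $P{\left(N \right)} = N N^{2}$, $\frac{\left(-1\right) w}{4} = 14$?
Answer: $-3606$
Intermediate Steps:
$w = -56$ ($w = \left(-4\right) 14 = -56$)
$P{\left(N \right)} = N^{3}$
$287 l{\left(w \right)} + P{\left(5 \right)} = 287 \left(-13\right) + 5^{3} = -3731 + 125 = -3606$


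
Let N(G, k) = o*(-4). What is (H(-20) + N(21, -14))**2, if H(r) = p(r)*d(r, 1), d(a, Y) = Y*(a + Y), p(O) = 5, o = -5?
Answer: 5625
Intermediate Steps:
d(a, Y) = Y*(Y + a)
N(G, k) = 20 (N(G, k) = -5*(-4) = 20)
H(r) = 5 + 5*r (H(r) = 5*(1*(1 + r)) = 5*(1 + r) = 5 + 5*r)
(H(-20) + N(21, -14))**2 = ((5 + 5*(-20)) + 20)**2 = ((5 - 100) + 20)**2 = (-95 + 20)**2 = (-75)**2 = 5625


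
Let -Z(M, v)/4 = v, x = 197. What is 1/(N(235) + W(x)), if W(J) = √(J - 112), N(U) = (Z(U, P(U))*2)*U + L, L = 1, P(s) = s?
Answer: -441799/195186356316 - √85/195186356316 ≈ -2.2635e-6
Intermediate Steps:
Z(M, v) = -4*v
N(U) = 1 - 8*U² (N(U) = (-4*U*2)*U + 1 = (-8*U)*U + 1 = -8*U² + 1 = 1 - 8*U²)
W(J) = √(-112 + J)
1/(N(235) + W(x)) = 1/((1 - 8*235²) + √(-112 + 197)) = 1/((1 - 8*55225) + √85) = 1/((1 - 441800) + √85) = 1/(-441799 + √85)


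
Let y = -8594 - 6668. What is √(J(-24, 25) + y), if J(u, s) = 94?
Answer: 8*I*√237 ≈ 123.16*I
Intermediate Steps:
y = -15262
√(J(-24, 25) + y) = √(94 - 15262) = √(-15168) = 8*I*√237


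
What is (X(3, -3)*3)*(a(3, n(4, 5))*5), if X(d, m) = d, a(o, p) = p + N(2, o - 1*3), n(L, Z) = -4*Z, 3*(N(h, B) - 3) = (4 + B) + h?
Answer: -675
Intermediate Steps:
N(h, B) = 13/3 + B/3 + h/3 (N(h, B) = 3 + ((4 + B) + h)/3 = 3 + (4 + B + h)/3 = 3 + (4/3 + B/3 + h/3) = 13/3 + B/3 + h/3)
a(o, p) = 4 + p + o/3 (a(o, p) = p + (13/3 + (o - 1*3)/3 + (1/3)*2) = p + (13/3 + (o - 3)/3 + 2/3) = p + (13/3 + (-3 + o)/3 + 2/3) = p + (13/3 + (-1 + o/3) + 2/3) = p + (4 + o/3) = 4 + p + o/3)
(X(3, -3)*3)*(a(3, n(4, 5))*5) = (3*3)*((4 - 4*5 + (1/3)*3)*5) = 9*((4 - 20 + 1)*5) = 9*(-15*5) = 9*(-75) = -675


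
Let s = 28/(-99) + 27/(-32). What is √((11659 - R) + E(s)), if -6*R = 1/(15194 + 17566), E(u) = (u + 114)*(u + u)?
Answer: 43*√12815609787890/1441440 ≈ 106.79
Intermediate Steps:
s = -3569/3168 (s = 28*(-1/99) + 27*(-1/32) = -28/99 - 27/32 = -3569/3168 ≈ -1.1266)
E(u) = 2*u*(114 + u) (E(u) = (114 + u)*(2*u) = 2*u*(114 + u))
R = -1/196560 (R = -1/(6*(15194 + 17566)) = -⅙/32760 = -⅙*1/32760 = -1/196560 ≈ -5.0875e-6)
√((11659 - R) + E(s)) = √((11659 - 1*(-1/196560)) + 2*(-3569/3168)*(114 - 3569/3168)) = √((11659 + 1/196560) + 2*(-3569/3168)*(357583/3168)) = √(2291693041/196560 - 1276213727/5018112) = √(26039629118471/2283240960) = 43*√12815609787890/1441440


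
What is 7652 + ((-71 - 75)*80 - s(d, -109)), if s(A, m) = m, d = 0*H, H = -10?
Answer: -3919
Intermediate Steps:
d = 0 (d = 0*(-10) = 0)
7652 + ((-71 - 75)*80 - s(d, -109)) = 7652 + ((-71 - 75)*80 - 1*(-109)) = 7652 + (-146*80 + 109) = 7652 + (-11680 + 109) = 7652 - 11571 = -3919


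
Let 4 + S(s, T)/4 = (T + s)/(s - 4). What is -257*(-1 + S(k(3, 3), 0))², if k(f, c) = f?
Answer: -216137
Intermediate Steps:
S(s, T) = -16 + 4*(T + s)/(-4 + s) (S(s, T) = -16 + 4*((T + s)/(s - 4)) = -16 + 4*((T + s)/(-4 + s)) = -16 + 4*(T + s)/(-4 + s))
-257*(-1 + S(k(3, 3), 0))² = -257*(-1 + 4*(16 + 0 - 3*3)/(-4 + 3))² = -257*(-1 + 4*(16 + 0 - 9)/(-1))² = -257*(-1 + 4*(-1)*7)² = -257*(-1 - 28)² = -257*(-29)² = -257*841 = -216137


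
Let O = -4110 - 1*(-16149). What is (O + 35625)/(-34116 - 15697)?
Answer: -47664/49813 ≈ -0.95686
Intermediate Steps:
O = 12039 (O = -4110 + 16149 = 12039)
(O + 35625)/(-34116 - 15697) = (12039 + 35625)/(-34116 - 15697) = 47664/(-49813) = 47664*(-1/49813) = -47664/49813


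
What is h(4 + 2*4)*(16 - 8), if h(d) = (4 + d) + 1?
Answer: 136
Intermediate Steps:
h(d) = 5 + d
h(4 + 2*4)*(16 - 8) = (5 + (4 + 2*4))*(16 - 8) = (5 + (4 + 8))*8 = (5 + 12)*8 = 17*8 = 136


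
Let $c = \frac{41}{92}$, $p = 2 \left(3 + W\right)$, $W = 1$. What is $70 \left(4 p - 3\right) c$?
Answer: $\frac{41615}{46} \approx 904.67$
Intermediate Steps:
$p = 8$ ($p = 2 \left(3 + 1\right) = 2 \cdot 4 = 8$)
$c = \frac{41}{92}$ ($c = 41 \cdot \frac{1}{92} = \frac{41}{92} \approx 0.44565$)
$70 \left(4 p - 3\right) c = 70 \left(4 \cdot 8 - 3\right) \frac{41}{92} = 70 \left(32 - 3\right) \frac{41}{92} = 70 \cdot 29 \cdot \frac{41}{92} = 2030 \cdot \frac{41}{92} = \frac{41615}{46}$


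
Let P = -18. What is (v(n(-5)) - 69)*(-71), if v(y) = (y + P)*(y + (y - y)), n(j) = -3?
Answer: 426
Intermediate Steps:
v(y) = y*(-18 + y) (v(y) = (y - 18)*(y + (y - y)) = (-18 + y)*(y + 0) = (-18 + y)*y = y*(-18 + y))
(v(n(-5)) - 69)*(-71) = (-3*(-18 - 3) - 69)*(-71) = (-3*(-21) - 69)*(-71) = (63 - 69)*(-71) = -6*(-71) = 426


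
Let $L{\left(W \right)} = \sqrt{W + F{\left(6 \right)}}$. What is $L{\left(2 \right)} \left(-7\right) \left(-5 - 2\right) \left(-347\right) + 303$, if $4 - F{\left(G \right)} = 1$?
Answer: $303 - 17003 \sqrt{5} \approx -37717.0$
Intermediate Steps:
$F{\left(G \right)} = 3$ ($F{\left(G \right)} = 4 - 1 = 3$)
$L{\left(W \right)} = \sqrt{3 + W}$ ($L{\left(W \right)} = \sqrt{W + 3} = \sqrt{3 + W}$)
$L{\left(2 \right)} \left(-7\right) \left(-5 - 2\right) \left(-347\right) + 303 = \sqrt{3 + 2} \left(-7\right) \left(-5 - 2\right) \left(-347\right) + 303 = \sqrt{5} \left(-7\right) \left(-5 - 2\right) \left(-347\right) + 303 = - 7 \sqrt{5} \left(-7\right) \left(-347\right) + 303 = 49 \sqrt{5} \left(-347\right) + 303 = - 17003 \sqrt{5} + 303 = 303 - 17003 \sqrt{5}$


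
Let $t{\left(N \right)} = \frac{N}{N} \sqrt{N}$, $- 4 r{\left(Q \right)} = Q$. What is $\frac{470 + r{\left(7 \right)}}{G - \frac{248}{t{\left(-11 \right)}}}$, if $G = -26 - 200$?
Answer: $- \frac{2328139}{1246680} - \frac{58063 i \sqrt{11}}{311670} \approx -1.8675 - 0.61788 i$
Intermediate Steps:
$r{\left(Q \right)} = - \frac{Q}{4}$
$t{\left(N \right)} = \sqrt{N}$ ($t{\left(N \right)} = 1 \sqrt{N} = \sqrt{N}$)
$G = -226$
$\frac{470 + r{\left(7 \right)}}{G - \frac{248}{t{\left(-11 \right)}}} = \frac{470 - \frac{7}{4}}{-226 - \frac{248}{\sqrt{-11}}} = \frac{470 - \frac{7}{4}}{-226 - \frac{248}{i \sqrt{11}}} = \frac{1873}{4 \left(-226 - 248 \left(- \frac{i \sqrt{11}}{11}\right)\right)} = \frac{1873}{4 \left(-226 + \frac{248 i \sqrt{11}}{11}\right)}$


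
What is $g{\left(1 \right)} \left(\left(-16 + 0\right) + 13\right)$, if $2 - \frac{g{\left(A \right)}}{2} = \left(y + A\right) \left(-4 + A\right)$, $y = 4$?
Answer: $-102$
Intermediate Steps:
$g{\left(A \right)} = 4 - 2 \left(-4 + A\right) \left(4 + A\right)$ ($g{\left(A \right)} = 4 - 2 \left(4 + A\right) \left(-4 + A\right) = 4 - 2 \left(-4 + A\right) \left(4 + A\right)$)
$g{\left(1 \right)} \left(\left(-16 + 0\right) + 13\right) = \left(36 - 2 \cdot 1^{2}\right) \left(\left(-16 + 0\right) + 13\right) = \left(36 - 2\right) \left(-16 + 13\right) = \left(36 - 2\right) \left(-3\right) = 34 \left(-3\right) = -102$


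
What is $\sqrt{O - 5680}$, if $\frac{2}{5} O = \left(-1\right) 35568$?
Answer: $10 i \sqrt{946} \approx 307.57 i$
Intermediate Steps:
$O = -88920$ ($O = \frac{5 \left(\left(-1\right) 35568\right)}{2} = \frac{5}{2} \left(-35568\right) = -88920$)
$\sqrt{O - 5680} = \sqrt{-88920 - 5680} = \sqrt{-94600} = 10 i \sqrt{946}$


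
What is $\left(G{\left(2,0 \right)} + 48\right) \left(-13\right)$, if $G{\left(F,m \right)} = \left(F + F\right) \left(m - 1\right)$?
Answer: $-572$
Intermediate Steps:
$G{\left(F,m \right)} = 2 F \left(-1 + m\right)$
$\left(G{\left(2,0 \right)} + 48\right) \left(-13\right) = \left(2 \cdot 2 \left(-1 + 0\right) + 48\right) \left(-13\right) = \left(2 \cdot 2 \left(-1\right) + 48\right) \left(-13\right) = \left(-4 + 48\right) \left(-13\right) = 44 \left(-13\right) = -572$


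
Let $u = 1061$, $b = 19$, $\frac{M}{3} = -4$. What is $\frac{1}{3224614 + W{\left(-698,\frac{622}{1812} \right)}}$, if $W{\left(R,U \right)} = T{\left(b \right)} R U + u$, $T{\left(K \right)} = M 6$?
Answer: $\frac{151}{489681861} \approx 3.0836 \cdot 10^{-7}$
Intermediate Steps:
$M = -12$ ($M = 3 \left(-4\right) = -12$)
$T{\left(K \right)} = -72$ ($T{\left(K \right)} = \left(-12\right) 6 = -72$)
$W{\left(R,U \right)} = 1061 - 72 R U$ ($W{\left(R,U \right)} = - 72 R U + 1061 = 1061 - 72 R U$)
$\frac{1}{3224614 + W{\left(-698,\frac{622}{1812} \right)}} = \frac{1}{3224614 - \left(-1061 - 50256 \cdot \frac{622}{1812}\right)} = \frac{1}{3224614 - \left(-1061 - 50256 \cdot 622 \cdot \frac{1}{1812}\right)} = \frac{1}{3224614 - \left(-1061 - \frac{2604936}{151}\right)} = \frac{1}{3224614 + \left(1061 + \frac{2604936}{151}\right)} = \frac{1}{3224614 + \frac{2765147}{151}} = \frac{1}{\frac{489681861}{151}} = \frac{151}{489681861}$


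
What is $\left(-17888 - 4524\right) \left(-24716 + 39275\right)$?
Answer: $-326296308$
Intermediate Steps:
$\left(-17888 - 4524\right) \left(-24716 + 39275\right) = \left(-17888 + \left(-15800 + 11276\right)\right) 14559 = \left(-17888 - 4524\right) 14559 = \left(-22412\right) 14559 = -326296308$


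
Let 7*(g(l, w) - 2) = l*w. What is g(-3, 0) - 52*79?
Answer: -4106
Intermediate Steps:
g(l, w) = 2 + l*w/7 (g(l, w) = 2 + (l*w)/7 = 2 + l*w/7)
g(-3, 0) - 52*79 = (2 + (⅐)*(-3)*0) - 52*79 = (2 + 0) - 4108 = 2 - 4108 = -4106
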